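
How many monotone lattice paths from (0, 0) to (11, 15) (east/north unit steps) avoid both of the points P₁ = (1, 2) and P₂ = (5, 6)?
Number of paths = 3032702

Inclusion–exclusion. Total paths: C(26, 11) = 7726160. Through P₁: C(3, 1)·C(23, 10) = 3432198. Through P₂: C(11, 5)·C(15, 6) = 2312310. Since P₁ is strictly southwest of P₂, a monotone path through both must visit P₁ then P₂; paths through both = C(3, 1)·C(8, 4)·C(15, 6) = 1051050. Avoid both = 7726160 − 3432198 − 2312310 + 1051050 = 3032702.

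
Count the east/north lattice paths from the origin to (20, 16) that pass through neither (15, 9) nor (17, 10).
Number of paths = 5893172010

Inclusion–exclusion. Total paths: C(36, 20) = 7307872110. Through P₁: C(24, 15)·C(12, 5) = 1035543168. Through P₂: C(27, 17)·C(9, 3) = 708647940. Since P₁ is strictly southwest of P₂, a monotone path through both must visit P₁ then P₂; paths through both = C(24, 15)·C(3, 2)·C(9, 3) = 329491008. Avoid both = 7307872110 − 1035543168 − 708647940 + 329491008 = 5893172010.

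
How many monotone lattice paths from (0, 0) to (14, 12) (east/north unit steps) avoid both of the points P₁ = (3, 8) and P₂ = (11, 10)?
Number of paths = 5979565

Inclusion–exclusion. Total paths: C(26, 14) = 9657700. Through P₁: C(11, 3)·C(15, 11) = 225225. Through P₂: C(21, 11)·C(5, 3) = 3527160. Since P₁ is strictly southwest of P₂, a monotone path through both must visit P₁ then P₂; paths through both = C(11, 3)·C(10, 8)·C(5, 3) = 74250. Avoid both = 9657700 − 225225 − 3527160 + 74250 = 5979565.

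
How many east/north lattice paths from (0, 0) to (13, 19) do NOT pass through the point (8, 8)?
Number of paths = 291157440

Total paths from (0, 0) to (13, 19): C(32, 13) = 347373600. Paths through (8, 8): (paths (0, 0) → (8, 8)) × (paths (8, 8) → (13, 19)) = C(16, 8) · C(16, 5) = 12870 · 4368 = 56216160. Avoidance count = 347373600 − 56216160 = 291157440.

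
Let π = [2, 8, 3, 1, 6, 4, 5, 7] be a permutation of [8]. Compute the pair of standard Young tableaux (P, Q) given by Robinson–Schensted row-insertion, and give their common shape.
P = [1, 3, 4, 5, 7] / [2, 6] / [8];  Q = [1, 2, 5, 7, 8] / [3, 6] / [4];  common shape = (5, 2, 1)

Row-insert the values π_1, π_2, … into P one at a time, bumping the leftmost entry strictly greater than the inserted value down to the next row. The recording tableau Q records, in position (i, j), the step at which that cell was added to P.
  Insert 2 (step 1): P = [2];  Q = [1]
  Insert 8 (step 2): P = [2, 8];  Q = [1, 2]
  Insert 3 (step 3): P = [2, 3] / [8];  Q = [1, 2] / [3]
  Insert 1 (step 4): P = [1, 3] / [2] / [8];  Q = [1, 2] / [3] / [4]
  Insert 6 (step 5): P = [1, 3, 6] / [2] / [8];  Q = [1, 2, 5] / [3] / [4]
  Insert 4 (step 6): P = [1, 3, 4] / [2, 6] / [8];  Q = [1, 2, 5] / [3, 6] / [4]
  Insert 5 (step 7): P = [1, 3, 4, 5] / [2, 6] / [8];  Q = [1, 2, 5, 7] / [3, 6] / [4]
  Insert 7 (step 8): P = [1, 3, 4, 5, 7] / [2, 6] / [8];  Q = [1, 2, 5, 7, 8] / [3, 6] / [4]
Final shape: (5, 2, 1).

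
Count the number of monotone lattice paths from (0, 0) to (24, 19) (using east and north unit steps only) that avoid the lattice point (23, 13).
Number of paths = 784296904650

Total paths from (0, 0) to (24, 19): C(43, 24) = 800472431850. Paths through (23, 13): (paths (0, 0) → (23, 13)) × (paths (23, 13) → (24, 19)) = C(36, 23) · C(7, 1) = 2310789600 · 7 = 16175527200. Avoidance count = 800472431850 − 16175527200 = 784296904650.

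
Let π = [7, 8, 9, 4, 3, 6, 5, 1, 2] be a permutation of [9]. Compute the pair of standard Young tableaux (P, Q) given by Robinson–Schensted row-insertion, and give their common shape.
P = [1, 2, 9] / [3, 5] / [4, 6] / [7, 8];  Q = [1, 2, 3] / [4, 6] / [5, 7] / [8, 9];  common shape = (3, 2, 2, 2)

Row-insert the values π_1, π_2, … into P one at a time, bumping the leftmost entry strictly greater than the inserted value down to the next row. The recording tableau Q records, in position (i, j), the step at which that cell was added to P.
  Insert 7 (step 1): P = [7];  Q = [1]
  Insert 8 (step 2): P = [7, 8];  Q = [1, 2]
  Insert 9 (step 3): P = [7, 8, 9];  Q = [1, 2, 3]
  Insert 4 (step 4): P = [4, 8, 9] / [7];  Q = [1, 2, 3] / [4]
  Insert 3 (step 5): P = [3, 8, 9] / [4] / [7];  Q = [1, 2, 3] / [4] / [5]
  Insert 6 (step 6): P = [3, 6, 9] / [4, 8] / [7];  Q = [1, 2, 3] / [4, 6] / [5]
  Insert 5 (step 7): P = [3, 5, 9] / [4, 6] / [7, 8];  Q = [1, 2, 3] / [4, 6] / [5, 7]
  Insert 1 (step 8): P = [1, 5, 9] / [3, 6] / [4, 8] / [7];  Q = [1, 2, 3] / [4, 6] / [5, 7] / [8]
  Insert 2 (step 9): P = [1, 2, 9] / [3, 5] / [4, 6] / [7, 8];  Q = [1, 2, 3] / [4, 6] / [5, 7] / [8, 9]
Final shape: (3, 2, 2, 2).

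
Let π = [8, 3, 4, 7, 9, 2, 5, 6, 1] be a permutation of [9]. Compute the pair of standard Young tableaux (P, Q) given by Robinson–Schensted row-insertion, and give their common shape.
P = [1, 4, 5, 6] / [2, 7, 9] / [3] / [8];  Q = [1, 3, 4, 5] / [2, 7, 8] / [6] / [9];  common shape = (4, 3, 1, 1)

Row-insert the values π_1, π_2, … into P one at a time, bumping the leftmost entry strictly greater than the inserted value down to the next row. The recording tableau Q records, in position (i, j), the step at which that cell was added to P.
  Insert 8 (step 1): P = [8];  Q = [1]
  Insert 3 (step 2): P = [3] / [8];  Q = [1] / [2]
  Insert 4 (step 3): P = [3, 4] / [8];  Q = [1, 3] / [2]
  Insert 7 (step 4): P = [3, 4, 7] / [8];  Q = [1, 3, 4] / [2]
  Insert 9 (step 5): P = [3, 4, 7, 9] / [8];  Q = [1, 3, 4, 5] / [2]
  Insert 2 (step 6): P = [2, 4, 7, 9] / [3] / [8];  Q = [1, 3, 4, 5] / [2] / [6]
  Insert 5 (step 7): P = [2, 4, 5, 9] / [3, 7] / [8];  Q = [1, 3, 4, 5] / [2, 7] / [6]
  Insert 6 (step 8): P = [2, 4, 5, 6] / [3, 7, 9] / [8];  Q = [1, 3, 4, 5] / [2, 7, 8] / [6]
  Insert 1 (step 9): P = [1, 4, 5, 6] / [2, 7, 9] / [3] / [8];  Q = [1, 3, 4, 5] / [2, 7, 8] / [6] / [9]
Final shape: (4, 3, 1, 1).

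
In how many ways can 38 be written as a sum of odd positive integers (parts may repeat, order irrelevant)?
p_odd(38) = 864

Enumerate partitions using only odd parts via the recurrence o(n, m) = o(n, m−2) + o(n−m, m) over odd m, starting from the largest odd part ≤ n. This gives p_odd(38) = 864. (Euler's theorem: equals the count of distinct-part partitions.)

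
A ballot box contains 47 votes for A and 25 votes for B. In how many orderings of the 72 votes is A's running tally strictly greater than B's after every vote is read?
Strict-lead orderings = 4664153508425563152

Total orderings of the 72 votes with 47 for A: C(72, 47) = 15264502391210933952. By the Bertrand ballot formula (Cycle Lemma / reflection principle), the number of orderings in which A is strictly ahead of B throughout is (p − q)/(p + q) · C(p + q, p) = (47 − 25)/(47 + 25) · 15264502391210933952 = 4664153508425563152.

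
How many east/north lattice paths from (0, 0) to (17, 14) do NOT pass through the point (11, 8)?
Number of paths = 195344757

Total paths from (0, 0) to (17, 14): C(31, 17) = 265182525. Paths through (11, 8): (paths (0, 0) → (11, 8)) × (paths (11, 8) → (17, 14)) = C(19, 11) · C(12, 6) = 75582 · 924 = 69837768. Avoidance count = 265182525 − 69837768 = 195344757.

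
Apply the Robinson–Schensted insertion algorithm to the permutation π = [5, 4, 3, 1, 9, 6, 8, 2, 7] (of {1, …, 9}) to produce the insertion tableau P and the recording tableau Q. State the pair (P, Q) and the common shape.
P = [1, 2, 7] / [3, 6, 8] / [4, 9] / [5];  Q = [1, 5, 7] / [2, 6, 9] / [3, 8] / [4];  common shape = (3, 3, 2, 1)

Row-insert the values π_1, π_2, … into P one at a time, bumping the leftmost entry strictly greater than the inserted value down to the next row. The recording tableau Q records, in position (i, j), the step at which that cell was added to P.
  Insert 5 (step 1): P = [5];  Q = [1]
  Insert 4 (step 2): P = [4] / [5];  Q = [1] / [2]
  Insert 3 (step 3): P = [3] / [4] / [5];  Q = [1] / [2] / [3]
  Insert 1 (step 4): P = [1] / [3] / [4] / [5];  Q = [1] / [2] / [3] / [4]
  Insert 9 (step 5): P = [1, 9] / [3] / [4] / [5];  Q = [1, 5] / [2] / [3] / [4]
  Insert 6 (step 6): P = [1, 6] / [3, 9] / [4] / [5];  Q = [1, 5] / [2, 6] / [3] / [4]
  Insert 8 (step 7): P = [1, 6, 8] / [3, 9] / [4] / [5];  Q = [1, 5, 7] / [2, 6] / [3] / [4]
  Insert 2 (step 8): P = [1, 2, 8] / [3, 6] / [4, 9] / [5];  Q = [1, 5, 7] / [2, 6] / [3, 8] / [4]
  Insert 7 (step 9): P = [1, 2, 7] / [3, 6, 8] / [4, 9] / [5];  Q = [1, 5, 7] / [2, 6, 9] / [3, 8] / [4]
Final shape: (3, 3, 2, 1).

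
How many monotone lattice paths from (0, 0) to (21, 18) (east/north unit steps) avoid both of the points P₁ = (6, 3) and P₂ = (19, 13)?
Number of paths = 44052559134

Inclusion–exclusion. Total paths: C(39, 21) = 62359143990. Through P₁: C(9, 6)·C(30, 15) = 13029871680. Through P₂: C(32, 19)·C(7, 2) = 7294845600. Since P₁ is strictly southwest of P₂, a monotone path through both must visit P₁ then P₂; paths through both = C(9, 6)·C(23, 13)·C(7, 2) = 2018132424. Avoid both = 62359143990 − 13029871680 − 7294845600 + 2018132424 = 44052559134.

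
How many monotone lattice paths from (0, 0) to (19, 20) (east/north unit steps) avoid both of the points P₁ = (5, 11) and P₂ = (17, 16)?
Number of paths = 48257169600

Inclusion–exclusion. Total paths: C(39, 19) = 68923264410. Through P₁: C(16, 5)·C(23, 14) = 3569485920. Through P₂: C(33, 17)·C(6, 2) = 17502046650. Since P₁ is strictly southwest of P₂, a monotone path through both must visit P₁ then P₂; paths through both = C(16, 5)·C(17, 12)·C(6, 2) = 405437760. Avoid both = 68923264410 − 3569485920 − 17502046650 + 405437760 = 48257169600.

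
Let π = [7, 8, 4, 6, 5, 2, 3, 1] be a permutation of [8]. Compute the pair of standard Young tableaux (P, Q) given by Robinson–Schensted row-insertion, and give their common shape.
P = [1, 3] / [2, 5] / [4, 8] / [6] / [7];  Q = [1, 2] / [3, 4] / [5, 7] / [6] / [8];  common shape = (2, 2, 2, 1, 1)

Row-insert the values π_1, π_2, … into P one at a time, bumping the leftmost entry strictly greater than the inserted value down to the next row. The recording tableau Q records, in position (i, j), the step at which that cell was added to P.
  Insert 7 (step 1): P = [7];  Q = [1]
  Insert 8 (step 2): P = [7, 8];  Q = [1, 2]
  Insert 4 (step 3): P = [4, 8] / [7];  Q = [1, 2] / [3]
  Insert 6 (step 4): P = [4, 6] / [7, 8];  Q = [1, 2] / [3, 4]
  Insert 5 (step 5): P = [4, 5] / [6, 8] / [7];  Q = [1, 2] / [3, 4] / [5]
  Insert 2 (step 6): P = [2, 5] / [4, 8] / [6] / [7];  Q = [1, 2] / [3, 4] / [5] / [6]
  Insert 3 (step 7): P = [2, 3] / [4, 5] / [6, 8] / [7];  Q = [1, 2] / [3, 4] / [5, 7] / [6]
  Insert 1 (step 8): P = [1, 3] / [2, 5] / [4, 8] / [6] / [7];  Q = [1, 2] / [3, 4] / [5, 7] / [6] / [8]
Final shape: (2, 2, 2, 1, 1).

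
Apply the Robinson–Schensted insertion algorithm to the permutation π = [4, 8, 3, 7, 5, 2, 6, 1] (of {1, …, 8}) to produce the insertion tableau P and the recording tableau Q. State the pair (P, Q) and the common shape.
P = [1, 5, 6] / [2, 7] / [3] / [4] / [8];  Q = [1, 2, 7] / [3, 4] / [5] / [6] / [8];  common shape = (3, 2, 1, 1, 1)

Row-insert the values π_1, π_2, … into P one at a time, bumping the leftmost entry strictly greater than the inserted value down to the next row. The recording tableau Q records, in position (i, j), the step at which that cell was added to P.
  Insert 4 (step 1): P = [4];  Q = [1]
  Insert 8 (step 2): P = [4, 8];  Q = [1, 2]
  Insert 3 (step 3): P = [3, 8] / [4];  Q = [1, 2] / [3]
  Insert 7 (step 4): P = [3, 7] / [4, 8];  Q = [1, 2] / [3, 4]
  Insert 5 (step 5): P = [3, 5] / [4, 7] / [8];  Q = [1, 2] / [3, 4] / [5]
  Insert 2 (step 6): P = [2, 5] / [3, 7] / [4] / [8];  Q = [1, 2] / [3, 4] / [5] / [6]
  Insert 6 (step 7): P = [2, 5, 6] / [3, 7] / [4] / [8];  Q = [1, 2, 7] / [3, 4] / [5] / [6]
  Insert 1 (step 8): P = [1, 5, 6] / [2, 7] / [3] / [4] / [8];  Q = [1, 2, 7] / [3, 4] / [5] / [6] / [8]
Final shape: (3, 2, 1, 1, 1).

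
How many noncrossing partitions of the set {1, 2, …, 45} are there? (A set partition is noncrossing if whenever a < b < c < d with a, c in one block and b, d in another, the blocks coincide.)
C_45 = 2257117854077248073253720

These noncrossing partitions are counted by the Catalan number C_n = (1/(n + 1)) · C(2n, n). For n = 45: C_45 = (1/46) · C(90, 45) = 103827421287553411369671120/46 = 2257117854077248073253720.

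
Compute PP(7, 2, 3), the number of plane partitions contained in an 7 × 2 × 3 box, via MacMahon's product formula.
PP(7, 2, 3) = 4950

Evaluate the triple product over i = 1..7, j = 1..2, k = 1..3. The factors are (2/1) · (3/2) · (4/3) · (3/2) · (4/3) · (5/4) · (3/2) · (4/3) · … (42 factors total). The numerators and denominators telescope so the product is an integer; carrying out the multiplication exactly gives PP(7, 2, 3) = 4950.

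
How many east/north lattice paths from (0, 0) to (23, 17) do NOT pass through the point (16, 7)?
Number of paths = 83964565464

Total paths from (0, 0) to (23, 17): C(40, 23) = 88732378800. Paths through (16, 7): (paths (0, 0) → (16, 7)) × (paths (16, 7) → (23, 17)) = C(23, 16) · C(17, 7) = 245157 · 19448 = 4767813336. Avoidance count = 88732378800 − 4767813336 = 83964565464.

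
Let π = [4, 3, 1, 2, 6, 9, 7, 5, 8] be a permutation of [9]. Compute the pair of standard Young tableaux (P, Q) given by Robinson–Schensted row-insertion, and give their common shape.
P = [1, 2, 5, 7, 8] / [3, 6] / [4, 9];  Q = [1, 4, 5, 6, 9] / [2, 7] / [3, 8];  common shape = (5, 2, 2)

Row-insert the values π_1, π_2, … into P one at a time, bumping the leftmost entry strictly greater than the inserted value down to the next row. The recording tableau Q records, in position (i, j), the step at which that cell was added to P.
  Insert 4 (step 1): P = [4];  Q = [1]
  Insert 3 (step 2): P = [3] / [4];  Q = [1] / [2]
  Insert 1 (step 3): P = [1] / [3] / [4];  Q = [1] / [2] / [3]
  Insert 2 (step 4): P = [1, 2] / [3] / [4];  Q = [1, 4] / [2] / [3]
  Insert 6 (step 5): P = [1, 2, 6] / [3] / [4];  Q = [1, 4, 5] / [2] / [3]
  Insert 9 (step 6): P = [1, 2, 6, 9] / [3] / [4];  Q = [1, 4, 5, 6] / [2] / [3]
  Insert 7 (step 7): P = [1, 2, 6, 7] / [3, 9] / [4];  Q = [1, 4, 5, 6] / [2, 7] / [3]
  Insert 5 (step 8): P = [1, 2, 5, 7] / [3, 6] / [4, 9];  Q = [1, 4, 5, 6] / [2, 7] / [3, 8]
  Insert 8 (step 9): P = [1, 2, 5, 7, 8] / [3, 6] / [4, 9];  Q = [1, 4, 5, 6, 9] / [2, 7] / [3, 8]
Final shape: (5, 2, 2).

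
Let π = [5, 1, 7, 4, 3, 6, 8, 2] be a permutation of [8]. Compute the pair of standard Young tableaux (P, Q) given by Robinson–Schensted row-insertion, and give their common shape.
P = [1, 2, 6, 8] / [3, 7] / [4] / [5];  Q = [1, 3, 6, 7] / [2, 4] / [5] / [8];  common shape = (4, 2, 1, 1)

Row-insert the values π_1, π_2, … into P one at a time, bumping the leftmost entry strictly greater than the inserted value down to the next row. The recording tableau Q records, in position (i, j), the step at which that cell was added to P.
  Insert 5 (step 1): P = [5];  Q = [1]
  Insert 1 (step 2): P = [1] / [5];  Q = [1] / [2]
  Insert 7 (step 3): P = [1, 7] / [5];  Q = [1, 3] / [2]
  Insert 4 (step 4): P = [1, 4] / [5, 7];  Q = [1, 3] / [2, 4]
  Insert 3 (step 5): P = [1, 3] / [4, 7] / [5];  Q = [1, 3] / [2, 4] / [5]
  Insert 6 (step 6): P = [1, 3, 6] / [4, 7] / [5];  Q = [1, 3, 6] / [2, 4] / [5]
  Insert 8 (step 7): P = [1, 3, 6, 8] / [4, 7] / [5];  Q = [1, 3, 6, 7] / [2, 4] / [5]
  Insert 2 (step 8): P = [1, 2, 6, 8] / [3, 7] / [4] / [5];  Q = [1, 3, 6, 7] / [2, 4] / [5] / [8]
Final shape: (4, 2, 1, 1).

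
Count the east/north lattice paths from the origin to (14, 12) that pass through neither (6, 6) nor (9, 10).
Number of paths = 5622130

Inclusion–exclusion. Total paths: C(26, 14) = 9657700. Through P₁: C(12, 6)·C(14, 8) = 2774772. Through P₂: C(19, 9)·C(7, 5) = 1939938. Since P₁ is strictly southwest of P₂, a monotone path through both must visit P₁ then P₂; paths through both = C(12, 6)·C(7, 3)·C(7, 5) = 679140. Avoid both = 9657700 − 2774772 − 1939938 + 679140 = 5622130.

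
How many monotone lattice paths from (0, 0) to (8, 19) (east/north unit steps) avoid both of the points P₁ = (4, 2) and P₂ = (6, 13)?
Number of paths = 1403364

Inclusion–exclusion. Total paths: C(27, 8) = 2220075. Through P₁: C(6, 4)·C(21, 4) = 89775. Through P₂: C(19, 6)·C(8, 2) = 759696. Since P₁ is strictly southwest of P₂, a monotone path through both must visit P₁ then P₂; paths through both = C(6, 4)·C(13, 2)·C(8, 2) = 32760. Avoid both = 2220075 − 89775 − 759696 + 32760 = 1403364.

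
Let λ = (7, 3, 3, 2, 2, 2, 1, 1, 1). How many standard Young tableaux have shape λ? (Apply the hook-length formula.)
# SYT of shape (7, 3, 3, 2, 2, 2, 1, 1, 1) = 993248256

Hook-length formula: f^λ = n! / Π hook(c), product over all cells c of the Young diagram. For λ = (7, 3, 3, 2, 2, 2, 1, 1, 1), n = 22 boxes. Hook lengths by row (left-to-right, top-to-bottom): [15, 11, 7, 4, 3, 2, 1]; [10, 6, 2]; [9, 5, 1]; [7, 3]; [6, 2]; [5, 1]; [3]; [2]; [1]. Product of hooks = 1131641280000. So f^λ = 22! / 1131641280000 = 1124000727777607680000 / 1131641280000 = 993248256.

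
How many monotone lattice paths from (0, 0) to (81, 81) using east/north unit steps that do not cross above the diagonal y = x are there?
C_81 = 4462290049988320482463241297506133183499654740

These NE paths below the diagonal are counted by the Catalan number C_n = (1/(n + 1)) · C(2n, n). For n = 81: C_81 = (1/82) · C(162, 81) = 365907784099042279561985786395502921046971688680/82 = 4462290049988320482463241297506133183499654740.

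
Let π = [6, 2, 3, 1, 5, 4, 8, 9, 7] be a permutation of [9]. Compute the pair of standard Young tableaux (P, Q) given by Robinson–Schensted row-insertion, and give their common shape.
P = [1, 3, 4, 7, 9] / [2, 5, 8] / [6];  Q = [1, 3, 5, 7, 8] / [2, 6, 9] / [4];  common shape = (5, 3, 1)

Row-insert the values π_1, π_2, … into P one at a time, bumping the leftmost entry strictly greater than the inserted value down to the next row. The recording tableau Q records, in position (i, j), the step at which that cell was added to P.
  Insert 6 (step 1): P = [6];  Q = [1]
  Insert 2 (step 2): P = [2] / [6];  Q = [1] / [2]
  Insert 3 (step 3): P = [2, 3] / [6];  Q = [1, 3] / [2]
  Insert 1 (step 4): P = [1, 3] / [2] / [6];  Q = [1, 3] / [2] / [4]
  Insert 5 (step 5): P = [1, 3, 5] / [2] / [6];  Q = [1, 3, 5] / [2] / [4]
  Insert 4 (step 6): P = [1, 3, 4] / [2, 5] / [6];  Q = [1, 3, 5] / [2, 6] / [4]
  Insert 8 (step 7): P = [1, 3, 4, 8] / [2, 5] / [6];  Q = [1, 3, 5, 7] / [2, 6] / [4]
  Insert 9 (step 8): P = [1, 3, 4, 8, 9] / [2, 5] / [6];  Q = [1, 3, 5, 7, 8] / [2, 6] / [4]
  Insert 7 (step 9): P = [1, 3, 4, 7, 9] / [2, 5, 8] / [6];  Q = [1, 3, 5, 7, 8] / [2, 6, 9] / [4]
Final shape: (5, 3, 1).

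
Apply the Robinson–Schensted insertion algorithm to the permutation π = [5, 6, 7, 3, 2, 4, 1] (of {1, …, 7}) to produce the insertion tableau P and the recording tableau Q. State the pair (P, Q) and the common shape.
P = [1, 4, 7] / [2, 6] / [3] / [5];  Q = [1, 2, 3] / [4, 6] / [5] / [7];  common shape = (3, 2, 1, 1)

Row-insert the values π_1, π_2, … into P one at a time, bumping the leftmost entry strictly greater than the inserted value down to the next row. The recording tableau Q records, in position (i, j), the step at which that cell was added to P.
  Insert 5 (step 1): P = [5];  Q = [1]
  Insert 6 (step 2): P = [5, 6];  Q = [1, 2]
  Insert 7 (step 3): P = [5, 6, 7];  Q = [1, 2, 3]
  Insert 3 (step 4): P = [3, 6, 7] / [5];  Q = [1, 2, 3] / [4]
  Insert 2 (step 5): P = [2, 6, 7] / [3] / [5];  Q = [1, 2, 3] / [4] / [5]
  Insert 4 (step 6): P = [2, 4, 7] / [3, 6] / [5];  Q = [1, 2, 3] / [4, 6] / [5]
  Insert 1 (step 7): P = [1, 4, 7] / [2, 6] / [3] / [5];  Q = [1, 2, 3] / [4, 6] / [5] / [7]
Final shape: (3, 2, 1, 1).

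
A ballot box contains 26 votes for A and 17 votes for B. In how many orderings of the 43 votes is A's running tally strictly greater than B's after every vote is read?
Strict-lead orderings = 88152205554

Total orderings of the 43 votes with 26 for A: C(43, 26) = 421171648758. By the Bertrand ballot formula (Cycle Lemma / reflection principle), the number of orderings in which A is strictly ahead of B throughout is (p − q)/(p + q) · C(p + q, p) = (26 − 17)/(26 + 17) · 421171648758 = 88152205554.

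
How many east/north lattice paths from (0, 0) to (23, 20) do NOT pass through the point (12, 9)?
Number of paths = 753219290460

Total paths from (0, 0) to (23, 20): C(43, 23) = 960566918220. Paths through (12, 9): (paths (0, 0) → (12, 9)) × (paths (12, 9) → (23, 20)) = C(21, 12) · C(22, 11) = 293930 · 705432 = 207347627760. Avoidance count = 960566918220 − 207347627760 = 753219290460.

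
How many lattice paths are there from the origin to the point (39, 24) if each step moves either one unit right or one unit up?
Number of paths = 156655690918541325

A monotone lattice path from (0, 0) to (39, 24) consists of 39 east steps and 24 north steps in some order, so it is determined by which 39 of the 63 steps are east. The count is C(63, 39) = 156655690918541325.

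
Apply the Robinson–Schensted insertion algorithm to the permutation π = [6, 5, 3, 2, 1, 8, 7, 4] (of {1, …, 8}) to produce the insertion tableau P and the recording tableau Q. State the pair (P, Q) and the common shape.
P = [1, 4] / [2, 7] / [3, 8] / [5] / [6];  Q = [1, 6] / [2, 7] / [3, 8] / [4] / [5];  common shape = (2, 2, 2, 1, 1)

Row-insert the values π_1, π_2, … into P one at a time, bumping the leftmost entry strictly greater than the inserted value down to the next row. The recording tableau Q records, in position (i, j), the step at which that cell was added to P.
  Insert 6 (step 1): P = [6];  Q = [1]
  Insert 5 (step 2): P = [5] / [6];  Q = [1] / [2]
  Insert 3 (step 3): P = [3] / [5] / [6];  Q = [1] / [2] / [3]
  Insert 2 (step 4): P = [2] / [3] / [5] / [6];  Q = [1] / [2] / [3] / [4]
  Insert 1 (step 5): P = [1] / [2] / [3] / [5] / [6];  Q = [1] / [2] / [3] / [4] / [5]
  Insert 8 (step 6): P = [1, 8] / [2] / [3] / [5] / [6];  Q = [1, 6] / [2] / [3] / [4] / [5]
  Insert 7 (step 7): P = [1, 7] / [2, 8] / [3] / [5] / [6];  Q = [1, 6] / [2, 7] / [3] / [4] / [5]
  Insert 4 (step 8): P = [1, 4] / [2, 7] / [3, 8] / [5] / [6];  Q = [1, 6] / [2, 7] / [3, 8] / [4] / [5]
Final shape: (2, 2, 2, 1, 1).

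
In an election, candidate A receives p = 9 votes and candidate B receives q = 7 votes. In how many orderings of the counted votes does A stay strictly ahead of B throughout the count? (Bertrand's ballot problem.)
Strict-lead orderings = 1430

Total orderings of the 16 votes with 9 for A: C(16, 9) = 11440. By the Bertrand ballot formula (Cycle Lemma / reflection principle), the number of orderings in which A is strictly ahead of B throughout is (p − q)/(p + q) · C(p + q, p) = (9 − 7)/(9 + 7) · 11440 = 1430.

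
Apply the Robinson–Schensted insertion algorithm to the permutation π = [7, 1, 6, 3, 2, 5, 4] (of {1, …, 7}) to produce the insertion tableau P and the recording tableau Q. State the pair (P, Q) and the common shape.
P = [1, 2, 4] / [3, 5] / [6] / [7];  Q = [1, 3, 6] / [2, 7] / [4] / [5];  common shape = (3, 2, 1, 1)

Row-insert the values π_1, π_2, … into P one at a time, bumping the leftmost entry strictly greater than the inserted value down to the next row. The recording tableau Q records, in position (i, j), the step at which that cell was added to P.
  Insert 7 (step 1): P = [7];  Q = [1]
  Insert 1 (step 2): P = [1] / [7];  Q = [1] / [2]
  Insert 6 (step 3): P = [1, 6] / [7];  Q = [1, 3] / [2]
  Insert 3 (step 4): P = [1, 3] / [6] / [7];  Q = [1, 3] / [2] / [4]
  Insert 2 (step 5): P = [1, 2] / [3] / [6] / [7];  Q = [1, 3] / [2] / [4] / [5]
  Insert 5 (step 6): P = [1, 2, 5] / [3] / [6] / [7];  Q = [1, 3, 6] / [2] / [4] / [5]
  Insert 4 (step 7): P = [1, 2, 4] / [3, 5] / [6] / [7];  Q = [1, 3, 6] / [2, 7] / [4] / [5]
Final shape: (3, 2, 1, 1).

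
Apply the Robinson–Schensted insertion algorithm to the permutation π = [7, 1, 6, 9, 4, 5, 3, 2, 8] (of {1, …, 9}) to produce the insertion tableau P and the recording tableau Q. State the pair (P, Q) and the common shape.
P = [1, 2, 5, 8] / [3, 9] / [4] / [6] / [7];  Q = [1, 3, 4, 9] / [2, 6] / [5] / [7] / [8];  common shape = (4, 2, 1, 1, 1)

Row-insert the values π_1, π_2, … into P one at a time, bumping the leftmost entry strictly greater than the inserted value down to the next row. The recording tableau Q records, in position (i, j), the step at which that cell was added to P.
  Insert 7 (step 1): P = [7];  Q = [1]
  Insert 1 (step 2): P = [1] / [7];  Q = [1] / [2]
  Insert 6 (step 3): P = [1, 6] / [7];  Q = [1, 3] / [2]
  Insert 9 (step 4): P = [1, 6, 9] / [7];  Q = [1, 3, 4] / [2]
  Insert 4 (step 5): P = [1, 4, 9] / [6] / [7];  Q = [1, 3, 4] / [2] / [5]
  Insert 5 (step 6): P = [1, 4, 5] / [6, 9] / [7];  Q = [1, 3, 4] / [2, 6] / [5]
  Insert 3 (step 7): P = [1, 3, 5] / [4, 9] / [6] / [7];  Q = [1, 3, 4] / [2, 6] / [5] / [7]
  Insert 2 (step 8): P = [1, 2, 5] / [3, 9] / [4] / [6] / [7];  Q = [1, 3, 4] / [2, 6] / [5] / [7] / [8]
  Insert 8 (step 9): P = [1, 2, 5, 8] / [3, 9] / [4] / [6] / [7];  Q = [1, 3, 4, 9] / [2, 6] / [5] / [7] / [8]
Final shape: (4, 2, 1, 1, 1).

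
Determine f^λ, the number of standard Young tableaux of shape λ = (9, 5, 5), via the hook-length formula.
# SYT of shape (9, 5, 5) = 1058148

Hook-length formula: f^λ = n! / Π hook(c), product over all cells c of the Young diagram. For λ = (9, 5, 5), n = 19 boxes. Hook lengths by row (left-to-right, top-to-bottom): [11, 10, 9, 8, 7, 4, 3, 2, 1]; [6, 5, 4, 3, 2]; [5, 4, 3, 2, 1]. Product of hooks = 114960384000. So f^λ = 19! / 114960384000 = 121645100408832000 / 114960384000 = 1058148.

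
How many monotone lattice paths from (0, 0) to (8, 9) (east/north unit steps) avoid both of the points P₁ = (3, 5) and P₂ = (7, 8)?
Number of paths = 8304

Inclusion–exclusion. Total paths: C(17, 8) = 24310. Through P₁: C(8, 3)·C(9, 5) = 7056. Through P₂: C(15, 7)·C(2, 1) = 12870. Since P₁ is strictly southwest of P₂, a monotone path through both must visit P₁ then P₂; paths through both = C(8, 3)·C(7, 4)·C(2, 1) = 3920. Avoid both = 24310 − 7056 − 12870 + 3920 = 8304.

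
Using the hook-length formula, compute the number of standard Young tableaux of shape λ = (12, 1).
# SYT of shape (12, 1) = 12

Hook-length formula: f^λ = n! / Π hook(c), product over all cells c of the Young diagram. For λ = (12, 1), n = 13 boxes. Hook lengths by row (left-to-right, top-to-bottom): [13, 11, 10, 9, 8, 7, 6, 5, 4, 3, 2, 1]; [1]. Product of hooks = 518918400. So f^λ = 13! / 518918400 = 6227020800 / 518918400 = 12.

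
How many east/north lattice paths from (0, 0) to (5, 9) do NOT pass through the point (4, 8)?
Number of paths = 1012

Total paths from (0, 0) to (5, 9): C(14, 5) = 2002. Paths through (4, 8): (paths (0, 0) → (4, 8)) × (paths (4, 8) → (5, 9)) = C(12, 4) · C(2, 1) = 495 · 2 = 990. Avoidance count = 2002 − 990 = 1012.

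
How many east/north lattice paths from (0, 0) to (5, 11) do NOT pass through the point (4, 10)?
Number of paths = 2366

Total paths from (0, 0) to (5, 11): C(16, 5) = 4368. Paths through (4, 10): (paths (0, 0) → (4, 10)) × (paths (4, 10) → (5, 11)) = C(14, 4) · C(2, 1) = 1001 · 2 = 2002. Avoidance count = 4368 − 2002 = 2366.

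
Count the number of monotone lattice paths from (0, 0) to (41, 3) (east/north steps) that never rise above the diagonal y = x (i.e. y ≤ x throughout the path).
Number of paths = 12298

By the reflection principle (André's argument), the number of monotone paths to (41, 3) with n ≤ m that never go above y = x is C(44, 41) − C(44, 42) = 13244 − 946 = 12298.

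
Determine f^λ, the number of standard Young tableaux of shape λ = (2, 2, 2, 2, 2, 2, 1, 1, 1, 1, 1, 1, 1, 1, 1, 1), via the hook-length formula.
# SYT of shape (2, 2, 2, 2, 2, 2, 1, 1, 1, 1, 1, 1, 1, 1, 1, 1) = 48279

Hook-length formula: f^λ = n! / Π hook(c), product over all cells c of the Young diagram. For λ = (2, 2, 2, 2, 2, 2, 1, 1, 1, 1, 1, 1, 1, 1, 1, 1), n = 22 boxes. Hook lengths by row (left-to-right, top-to-bottom): [17, 6]; [16, 5]; [15, 4]; [14, 3]; [13, 2]; [12, 1]; [10]; [9]; [8]; [7]; [6]; [5]; [4]; [3]; [2]; [1]. Product of hooks = 23281358929920000. So f^λ = 22! / 23281358929920000 = 1124000727777607680000 / 23281358929920000 = 48279.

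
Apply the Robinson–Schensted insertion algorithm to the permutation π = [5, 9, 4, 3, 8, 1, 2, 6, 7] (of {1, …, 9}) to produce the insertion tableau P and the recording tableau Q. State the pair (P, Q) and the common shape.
P = [1, 2, 6, 7] / [3, 8] / [4, 9] / [5];  Q = [1, 2, 8, 9] / [3, 5] / [4, 7] / [6];  common shape = (4, 2, 2, 1)

Row-insert the values π_1, π_2, … into P one at a time, bumping the leftmost entry strictly greater than the inserted value down to the next row. The recording tableau Q records, in position (i, j), the step at which that cell was added to P.
  Insert 5 (step 1): P = [5];  Q = [1]
  Insert 9 (step 2): P = [5, 9];  Q = [1, 2]
  Insert 4 (step 3): P = [4, 9] / [5];  Q = [1, 2] / [3]
  Insert 3 (step 4): P = [3, 9] / [4] / [5];  Q = [1, 2] / [3] / [4]
  Insert 8 (step 5): P = [3, 8] / [4, 9] / [5];  Q = [1, 2] / [3, 5] / [4]
  Insert 1 (step 6): P = [1, 8] / [3, 9] / [4] / [5];  Q = [1, 2] / [3, 5] / [4] / [6]
  Insert 2 (step 7): P = [1, 2] / [3, 8] / [4, 9] / [5];  Q = [1, 2] / [3, 5] / [4, 7] / [6]
  Insert 6 (step 8): P = [1, 2, 6] / [3, 8] / [4, 9] / [5];  Q = [1, 2, 8] / [3, 5] / [4, 7] / [6]
  Insert 7 (step 9): P = [1, 2, 6, 7] / [3, 8] / [4, 9] / [5];  Q = [1, 2, 8, 9] / [3, 5] / [4, 7] / [6]
Final shape: (4, 2, 2, 1).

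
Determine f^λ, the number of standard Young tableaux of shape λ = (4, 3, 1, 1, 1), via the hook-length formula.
# SYT of shape (4, 3, 1, 1, 1) = 525

Hook-length formula: f^λ = n! / Π hook(c), product over all cells c of the Young diagram. For λ = (4, 3, 1, 1, 1), n = 10 boxes. Hook lengths by row (left-to-right, top-to-bottom): [8, 4, 3, 1]; [6, 2, 1]; [3]; [2]; [1]. Product of hooks = 6912. So f^λ = 10! / 6912 = 3628800 / 6912 = 525.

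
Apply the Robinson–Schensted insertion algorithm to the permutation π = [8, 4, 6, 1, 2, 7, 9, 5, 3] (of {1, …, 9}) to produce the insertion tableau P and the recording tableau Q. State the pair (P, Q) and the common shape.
P = [1, 2, 3, 9] / [4, 5, 7] / [6] / [8];  Q = [1, 3, 6, 7] / [2, 5, 8] / [4] / [9];  common shape = (4, 3, 1, 1)

Row-insert the values π_1, π_2, … into P one at a time, bumping the leftmost entry strictly greater than the inserted value down to the next row. The recording tableau Q records, in position (i, j), the step at which that cell was added to P.
  Insert 8 (step 1): P = [8];  Q = [1]
  Insert 4 (step 2): P = [4] / [8];  Q = [1] / [2]
  Insert 6 (step 3): P = [4, 6] / [8];  Q = [1, 3] / [2]
  Insert 1 (step 4): P = [1, 6] / [4] / [8];  Q = [1, 3] / [2] / [4]
  Insert 2 (step 5): P = [1, 2] / [4, 6] / [8];  Q = [1, 3] / [2, 5] / [4]
  Insert 7 (step 6): P = [1, 2, 7] / [4, 6] / [8];  Q = [1, 3, 6] / [2, 5] / [4]
  Insert 9 (step 7): P = [1, 2, 7, 9] / [4, 6] / [8];  Q = [1, 3, 6, 7] / [2, 5] / [4]
  Insert 5 (step 8): P = [1, 2, 5, 9] / [4, 6, 7] / [8];  Q = [1, 3, 6, 7] / [2, 5, 8] / [4]
  Insert 3 (step 9): P = [1, 2, 3, 9] / [4, 5, 7] / [6] / [8];  Q = [1, 3, 6, 7] / [2, 5, 8] / [4] / [9]
Final shape: (4, 3, 1, 1).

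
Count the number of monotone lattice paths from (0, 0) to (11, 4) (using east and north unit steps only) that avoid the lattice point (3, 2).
Number of paths = 915

Total paths from (0, 0) to (11, 4): C(15, 11) = 1365. Paths through (3, 2): (paths (0, 0) → (3, 2)) × (paths (3, 2) → (11, 4)) = C(5, 3) · C(10, 8) = 10 · 45 = 450. Avoidance count = 1365 − 450 = 915.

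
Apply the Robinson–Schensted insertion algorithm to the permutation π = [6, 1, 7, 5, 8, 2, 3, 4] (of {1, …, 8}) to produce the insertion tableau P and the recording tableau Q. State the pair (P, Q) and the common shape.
P = [1, 2, 3, 4] / [5, 7, 8] / [6];  Q = [1, 3, 5, 8] / [2, 4, 7] / [6];  common shape = (4, 3, 1)

Row-insert the values π_1, π_2, … into P one at a time, bumping the leftmost entry strictly greater than the inserted value down to the next row. The recording tableau Q records, in position (i, j), the step at which that cell was added to P.
  Insert 6 (step 1): P = [6];  Q = [1]
  Insert 1 (step 2): P = [1] / [6];  Q = [1] / [2]
  Insert 7 (step 3): P = [1, 7] / [6];  Q = [1, 3] / [2]
  Insert 5 (step 4): P = [1, 5] / [6, 7];  Q = [1, 3] / [2, 4]
  Insert 8 (step 5): P = [1, 5, 8] / [6, 7];  Q = [1, 3, 5] / [2, 4]
  Insert 2 (step 6): P = [1, 2, 8] / [5, 7] / [6];  Q = [1, 3, 5] / [2, 4] / [6]
  Insert 3 (step 7): P = [1, 2, 3] / [5, 7, 8] / [6];  Q = [1, 3, 5] / [2, 4, 7] / [6]
  Insert 4 (step 8): P = [1, 2, 3, 4] / [5, 7, 8] / [6];  Q = [1, 3, 5, 8] / [2, 4, 7] / [6]
Final shape: (4, 3, 1).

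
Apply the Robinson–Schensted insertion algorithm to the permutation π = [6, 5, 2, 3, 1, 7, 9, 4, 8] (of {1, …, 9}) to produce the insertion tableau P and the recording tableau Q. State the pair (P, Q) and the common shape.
P = [1, 3, 4, 8] / [2, 7, 9] / [5] / [6];  Q = [1, 4, 6, 7] / [2, 8, 9] / [3] / [5];  common shape = (4, 3, 1, 1)

Row-insert the values π_1, π_2, … into P one at a time, bumping the leftmost entry strictly greater than the inserted value down to the next row. The recording tableau Q records, in position (i, j), the step at which that cell was added to P.
  Insert 6 (step 1): P = [6];  Q = [1]
  Insert 5 (step 2): P = [5] / [6];  Q = [1] / [2]
  Insert 2 (step 3): P = [2] / [5] / [6];  Q = [1] / [2] / [3]
  Insert 3 (step 4): P = [2, 3] / [5] / [6];  Q = [1, 4] / [2] / [3]
  Insert 1 (step 5): P = [1, 3] / [2] / [5] / [6];  Q = [1, 4] / [2] / [3] / [5]
  Insert 7 (step 6): P = [1, 3, 7] / [2] / [5] / [6];  Q = [1, 4, 6] / [2] / [3] / [5]
  Insert 9 (step 7): P = [1, 3, 7, 9] / [2] / [5] / [6];  Q = [1, 4, 6, 7] / [2] / [3] / [5]
  Insert 4 (step 8): P = [1, 3, 4, 9] / [2, 7] / [5] / [6];  Q = [1, 4, 6, 7] / [2, 8] / [3] / [5]
  Insert 8 (step 9): P = [1, 3, 4, 8] / [2, 7, 9] / [5] / [6];  Q = [1, 4, 6, 7] / [2, 8, 9] / [3] / [5]
Final shape: (4, 3, 1, 1).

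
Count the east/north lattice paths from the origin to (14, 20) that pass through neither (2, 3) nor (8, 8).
Number of paths = 719863290

Inclusion–exclusion. Total paths: C(34, 14) = 1391975640. Through P₁: C(5, 2)·C(29, 12) = 518959350. Through P₂: C(16, 8)·C(18, 6) = 238918680. Since P₁ is strictly southwest of P₂, a monotone path through both must visit P₁ then P₂; paths through both = C(5, 2)·C(11, 6)·C(18, 6) = 85765680. Avoid both = 1391975640 − 518959350 − 238918680 + 85765680 = 719863290.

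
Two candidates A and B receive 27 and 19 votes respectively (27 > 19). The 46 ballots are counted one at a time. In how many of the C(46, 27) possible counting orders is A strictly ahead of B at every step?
Strict-lead orderings = 722477682080

Total orderings of the 46 votes with 27 for A: C(46, 27) = 4154246671960. By the Bertrand ballot formula (Cycle Lemma / reflection principle), the number of orderings in which A is strictly ahead of B throughout is (p − q)/(p + q) · C(p + q, p) = (27 − 19)/(27 + 19) · 4154246671960 = 722477682080.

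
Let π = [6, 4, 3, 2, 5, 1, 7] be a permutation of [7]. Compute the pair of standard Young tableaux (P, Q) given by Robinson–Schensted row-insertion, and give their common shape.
P = [1, 5, 7] / [2] / [3] / [4] / [6];  Q = [1, 5, 7] / [2] / [3] / [4] / [6];  common shape = (3, 1, 1, 1, 1)

Row-insert the values π_1, π_2, … into P one at a time, bumping the leftmost entry strictly greater than the inserted value down to the next row. The recording tableau Q records, in position (i, j), the step at which that cell was added to P.
  Insert 6 (step 1): P = [6];  Q = [1]
  Insert 4 (step 2): P = [4] / [6];  Q = [1] / [2]
  Insert 3 (step 3): P = [3] / [4] / [6];  Q = [1] / [2] / [3]
  Insert 2 (step 4): P = [2] / [3] / [4] / [6];  Q = [1] / [2] / [3] / [4]
  Insert 5 (step 5): P = [2, 5] / [3] / [4] / [6];  Q = [1, 5] / [2] / [3] / [4]
  Insert 1 (step 6): P = [1, 5] / [2] / [3] / [4] / [6];  Q = [1, 5] / [2] / [3] / [4] / [6]
  Insert 7 (step 7): P = [1, 5, 7] / [2] / [3] / [4] / [6];  Q = [1, 5, 7] / [2] / [3] / [4] / [6]
Final shape: (3, 1, 1, 1, 1).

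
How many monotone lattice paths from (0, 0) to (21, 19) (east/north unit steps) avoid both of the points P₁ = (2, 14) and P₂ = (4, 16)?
Number of paths = 131272605420

Inclusion–exclusion. Total paths: C(40, 21) = 131282408400. Through P₁: C(16, 2)·C(24, 19) = 5100480. Through P₂: C(20, 4)·C(20, 17) = 5523300. Since P₁ is strictly southwest of P₂, a monotone path through both must visit P₁ then P₂; paths through both = C(16, 2)·C(4, 2)·C(20, 17) = 820800. Avoid both = 131282408400 − 5100480 − 5523300 + 820800 = 131272605420.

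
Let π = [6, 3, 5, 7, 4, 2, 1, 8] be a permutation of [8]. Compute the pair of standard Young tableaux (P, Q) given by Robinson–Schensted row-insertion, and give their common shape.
P = [1, 4, 7, 8] / [2] / [3] / [5] / [6];  Q = [1, 3, 4, 8] / [2] / [5] / [6] / [7];  common shape = (4, 1, 1, 1, 1)

Row-insert the values π_1, π_2, … into P one at a time, bumping the leftmost entry strictly greater than the inserted value down to the next row. The recording tableau Q records, in position (i, j), the step at which that cell was added to P.
  Insert 6 (step 1): P = [6];  Q = [1]
  Insert 3 (step 2): P = [3] / [6];  Q = [1] / [2]
  Insert 5 (step 3): P = [3, 5] / [6];  Q = [1, 3] / [2]
  Insert 7 (step 4): P = [3, 5, 7] / [6];  Q = [1, 3, 4] / [2]
  Insert 4 (step 5): P = [3, 4, 7] / [5] / [6];  Q = [1, 3, 4] / [2] / [5]
  Insert 2 (step 6): P = [2, 4, 7] / [3] / [5] / [6];  Q = [1, 3, 4] / [2] / [5] / [6]
  Insert 1 (step 7): P = [1, 4, 7] / [2] / [3] / [5] / [6];  Q = [1, 3, 4] / [2] / [5] / [6] / [7]
  Insert 8 (step 8): P = [1, 4, 7, 8] / [2] / [3] / [5] / [6];  Q = [1, 3, 4, 8] / [2] / [5] / [6] / [7]
Final shape: (4, 1, 1, 1, 1).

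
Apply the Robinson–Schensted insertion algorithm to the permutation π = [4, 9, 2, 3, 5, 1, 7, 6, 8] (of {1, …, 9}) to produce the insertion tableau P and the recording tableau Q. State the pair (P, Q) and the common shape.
P = [1, 3, 5, 6, 8] / [2, 7] / [4, 9];  Q = [1, 2, 5, 7, 9] / [3, 4] / [6, 8];  common shape = (5, 2, 2)

Row-insert the values π_1, π_2, … into P one at a time, bumping the leftmost entry strictly greater than the inserted value down to the next row. The recording tableau Q records, in position (i, j), the step at which that cell was added to P.
  Insert 4 (step 1): P = [4];  Q = [1]
  Insert 9 (step 2): P = [4, 9];  Q = [1, 2]
  Insert 2 (step 3): P = [2, 9] / [4];  Q = [1, 2] / [3]
  Insert 3 (step 4): P = [2, 3] / [4, 9];  Q = [1, 2] / [3, 4]
  Insert 5 (step 5): P = [2, 3, 5] / [4, 9];  Q = [1, 2, 5] / [3, 4]
  Insert 1 (step 6): P = [1, 3, 5] / [2, 9] / [4];  Q = [1, 2, 5] / [3, 4] / [6]
  Insert 7 (step 7): P = [1, 3, 5, 7] / [2, 9] / [4];  Q = [1, 2, 5, 7] / [3, 4] / [6]
  Insert 6 (step 8): P = [1, 3, 5, 6] / [2, 7] / [4, 9];  Q = [1, 2, 5, 7] / [3, 4] / [6, 8]
  Insert 8 (step 9): P = [1, 3, 5, 6, 8] / [2, 7] / [4, 9];  Q = [1, 2, 5, 7, 9] / [3, 4] / [6, 8]
Final shape: (5, 2, 2).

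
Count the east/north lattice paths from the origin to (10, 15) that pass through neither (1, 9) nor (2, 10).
Number of paths = 3159508

Inclusion–exclusion. Total paths: C(25, 10) = 3268760. Through P₁: C(10, 1)·C(15, 9) = 50050. Through P₂: C(12, 2)·C(13, 8) = 84942. Since P₁ is strictly southwest of P₂, a monotone path through both must visit P₁ then P₂; paths through both = C(10, 1)·C(2, 1)·C(13, 8) = 25740. Avoid both = 3268760 − 50050 − 84942 + 25740 = 3159508.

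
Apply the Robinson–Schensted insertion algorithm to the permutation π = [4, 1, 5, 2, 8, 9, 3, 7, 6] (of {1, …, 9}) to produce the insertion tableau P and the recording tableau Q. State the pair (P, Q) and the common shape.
P = [1, 2, 3, 6] / [4, 5, 7, 9] / [8];  Q = [1, 3, 5, 6] / [2, 4, 7, 8] / [9];  common shape = (4, 4, 1)

Row-insert the values π_1, π_2, … into P one at a time, bumping the leftmost entry strictly greater than the inserted value down to the next row. The recording tableau Q records, in position (i, j), the step at which that cell was added to P.
  Insert 4 (step 1): P = [4];  Q = [1]
  Insert 1 (step 2): P = [1] / [4];  Q = [1] / [2]
  Insert 5 (step 3): P = [1, 5] / [4];  Q = [1, 3] / [2]
  Insert 2 (step 4): P = [1, 2] / [4, 5];  Q = [1, 3] / [2, 4]
  Insert 8 (step 5): P = [1, 2, 8] / [4, 5];  Q = [1, 3, 5] / [2, 4]
  Insert 9 (step 6): P = [1, 2, 8, 9] / [4, 5];  Q = [1, 3, 5, 6] / [2, 4]
  Insert 3 (step 7): P = [1, 2, 3, 9] / [4, 5, 8];  Q = [1, 3, 5, 6] / [2, 4, 7]
  Insert 7 (step 8): P = [1, 2, 3, 7] / [4, 5, 8, 9];  Q = [1, 3, 5, 6] / [2, 4, 7, 8]
  Insert 6 (step 9): P = [1, 2, 3, 6] / [4, 5, 7, 9] / [8];  Q = [1, 3, 5, 6] / [2, 4, 7, 8] / [9]
Final shape: (4, 4, 1).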